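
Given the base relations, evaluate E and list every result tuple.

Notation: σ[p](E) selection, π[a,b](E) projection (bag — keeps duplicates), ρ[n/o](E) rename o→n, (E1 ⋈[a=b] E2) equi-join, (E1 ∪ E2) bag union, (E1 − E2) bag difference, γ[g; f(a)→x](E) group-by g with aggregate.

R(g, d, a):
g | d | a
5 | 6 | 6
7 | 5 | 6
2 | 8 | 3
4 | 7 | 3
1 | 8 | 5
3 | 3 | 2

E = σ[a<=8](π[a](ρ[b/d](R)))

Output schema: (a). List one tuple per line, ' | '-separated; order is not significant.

Subexpression sizes:
  R → 6
  ρ[b/d](R) → 6
  π[a](ρ[b/d](R)) → 6
  σ[a<=8](π[a](ρ[b/d](R))) → 6

== RESULT ==
a
2
3
3
5
6
6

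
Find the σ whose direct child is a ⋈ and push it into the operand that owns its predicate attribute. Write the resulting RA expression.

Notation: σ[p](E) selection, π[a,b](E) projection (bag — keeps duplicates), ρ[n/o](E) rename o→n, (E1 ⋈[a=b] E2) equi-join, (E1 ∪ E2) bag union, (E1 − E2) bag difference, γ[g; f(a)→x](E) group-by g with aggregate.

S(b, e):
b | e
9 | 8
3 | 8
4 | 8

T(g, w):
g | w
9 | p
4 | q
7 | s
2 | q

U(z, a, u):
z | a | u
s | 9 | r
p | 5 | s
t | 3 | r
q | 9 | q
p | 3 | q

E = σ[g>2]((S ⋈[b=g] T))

σ filters on g, owned by the right side.
E' = (S ⋈[b=g] σ[g>2](T))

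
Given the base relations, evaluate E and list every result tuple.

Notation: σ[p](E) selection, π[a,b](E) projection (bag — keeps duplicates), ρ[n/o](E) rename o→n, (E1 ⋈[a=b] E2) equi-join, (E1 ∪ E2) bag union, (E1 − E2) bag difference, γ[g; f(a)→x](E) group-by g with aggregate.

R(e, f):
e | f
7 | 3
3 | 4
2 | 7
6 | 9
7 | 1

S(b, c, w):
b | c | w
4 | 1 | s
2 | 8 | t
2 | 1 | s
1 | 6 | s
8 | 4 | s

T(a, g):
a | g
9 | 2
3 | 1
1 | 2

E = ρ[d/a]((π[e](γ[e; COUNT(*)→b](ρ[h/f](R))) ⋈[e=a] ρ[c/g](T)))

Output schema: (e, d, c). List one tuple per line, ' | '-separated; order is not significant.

Per-node cardinality:
  R → 5
  ρ[h/f](R) → 5
  γ[e; COUNT(*)→b](ρ[h/f](R)) → 4
  π[e](γ[e; COUNT(*)→b](ρ[h/f](R))) → 4
  T → 3
  ρ[c/g](T) → 3
  (π[e](γ[e; COUNT(*)→b](ρ[h/f](R))) ⋈[e=a] ρ[c/g](T)) → 1
  ρ[d/a]((π[e](γ[e; COUNT(*)→b](ρ[h/f](R))) ⋈[e=a] ρ[c/g](T))) → 1

== RESULT ==
e | d | c
3 | 3 | 1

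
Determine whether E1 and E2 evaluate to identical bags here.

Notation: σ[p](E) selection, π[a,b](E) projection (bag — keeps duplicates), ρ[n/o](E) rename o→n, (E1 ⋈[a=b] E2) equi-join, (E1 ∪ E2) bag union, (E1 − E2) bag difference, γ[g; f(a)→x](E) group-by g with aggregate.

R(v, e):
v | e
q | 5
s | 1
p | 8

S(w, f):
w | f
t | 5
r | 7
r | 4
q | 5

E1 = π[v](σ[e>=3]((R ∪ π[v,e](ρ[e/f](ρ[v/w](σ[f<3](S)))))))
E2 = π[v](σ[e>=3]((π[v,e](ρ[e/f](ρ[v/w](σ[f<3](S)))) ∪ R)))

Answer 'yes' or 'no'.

E1 per-node cardinality:
  R → 3
  S → 4
  σ[f<3](S) → 0
  ρ[v/w](σ[f<3](S)) → 0
  ρ[e/f](ρ[v/w](σ[f<3](S))) → 0
  π[v,e](ρ[e/f](ρ[v/w](σ[f<3](S)))) → 0
  (R ∪ π[v,e](ρ[e/f](ρ[v/w](σ[f<3](S))))) → 3
  σ[e>=3]((R ∪ π[v,e](ρ[e/f](ρ[v/w](σ[f<3](S)))))) → 2
  π[v](σ[e>=3]((R ∪ π[v,e](ρ[e/f](ρ[v/w](σ[f<3](S))))))) → 2
E2 per-node cardinality:
  S → 4
  σ[f<3](S) → 0
  ρ[v/w](σ[f<3](S)) → 0
  ρ[e/f](ρ[v/w](σ[f<3](S))) → 0
  π[v,e](ρ[e/f](ρ[v/w](σ[f<3](S)))) → 0
  R → 3
  (π[v,e](ρ[e/f](ρ[v/w](σ[f<3](S)))) ∪ R) → 3
  σ[e>=3]((π[v,e](ρ[e/f](ρ[v/w](σ[f<3](S)))) ∪ R)) → 2
  π[v](σ[e>=3]((π[v,e](ρ[e/f](ρ[v/w](σ[f<3](S)))) ∪ R))) → 2

E1 and E2 produce the same multiset:
v
p
q

yes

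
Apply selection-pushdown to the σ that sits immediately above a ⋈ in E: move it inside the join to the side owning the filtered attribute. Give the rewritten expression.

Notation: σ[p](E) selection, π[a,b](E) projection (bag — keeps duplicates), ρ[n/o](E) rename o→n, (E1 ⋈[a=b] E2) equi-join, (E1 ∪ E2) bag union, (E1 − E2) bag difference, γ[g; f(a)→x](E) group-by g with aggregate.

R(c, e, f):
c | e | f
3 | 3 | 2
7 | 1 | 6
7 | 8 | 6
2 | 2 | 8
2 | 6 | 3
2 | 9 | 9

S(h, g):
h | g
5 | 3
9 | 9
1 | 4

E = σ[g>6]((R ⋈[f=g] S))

σ filters on g, owned by the right side.
E' = (R ⋈[f=g] σ[g>6](S))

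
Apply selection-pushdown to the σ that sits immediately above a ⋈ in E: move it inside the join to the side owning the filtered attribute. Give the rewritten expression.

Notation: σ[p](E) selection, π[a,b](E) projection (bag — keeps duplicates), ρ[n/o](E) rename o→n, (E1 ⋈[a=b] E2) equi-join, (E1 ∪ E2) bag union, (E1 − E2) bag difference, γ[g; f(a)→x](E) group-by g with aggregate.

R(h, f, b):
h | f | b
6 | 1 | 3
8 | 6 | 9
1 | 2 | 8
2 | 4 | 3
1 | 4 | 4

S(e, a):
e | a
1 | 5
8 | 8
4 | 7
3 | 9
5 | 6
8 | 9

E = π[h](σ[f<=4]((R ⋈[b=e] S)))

σ filters on f, owned by the left side.
E' = π[h]((σ[f<=4](R) ⋈[b=e] S))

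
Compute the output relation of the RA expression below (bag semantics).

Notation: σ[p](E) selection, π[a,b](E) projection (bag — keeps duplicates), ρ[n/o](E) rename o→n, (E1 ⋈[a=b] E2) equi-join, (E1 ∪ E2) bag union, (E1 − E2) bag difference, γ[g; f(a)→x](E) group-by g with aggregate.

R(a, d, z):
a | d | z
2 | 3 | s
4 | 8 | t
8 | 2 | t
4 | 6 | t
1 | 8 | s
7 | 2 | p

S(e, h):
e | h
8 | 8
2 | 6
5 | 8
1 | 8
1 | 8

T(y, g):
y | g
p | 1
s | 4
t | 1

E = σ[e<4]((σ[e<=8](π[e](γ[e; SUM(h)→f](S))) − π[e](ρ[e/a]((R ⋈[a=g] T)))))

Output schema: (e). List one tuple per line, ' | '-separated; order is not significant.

Row counts bottom-up:
  S → 5
  γ[e; SUM(h)→f](S) → 4
  π[e](γ[e; SUM(h)→f](S)) → 4
  σ[e<=8](π[e](γ[e; SUM(h)→f](S))) → 4
  R → 6
  T → 3
  (R ⋈[a=g] T) → 4
  ρ[e/a]((R ⋈[a=g] T)) → 4
  π[e](ρ[e/a]((R ⋈[a=g] T))) → 4
  (σ[e<=8](π[e](γ[e; SUM(h)→f](S))) − π[e](ρ[e/a]((R ⋈[a=g] T)))) → 3
  σ[e<4]((σ[e<=8](π[e](γ[e; SUM(h)→f](S))) − π[e](ρ[e/a]((R ⋈[a=g] T))))) → 1

== RESULT ==
e
2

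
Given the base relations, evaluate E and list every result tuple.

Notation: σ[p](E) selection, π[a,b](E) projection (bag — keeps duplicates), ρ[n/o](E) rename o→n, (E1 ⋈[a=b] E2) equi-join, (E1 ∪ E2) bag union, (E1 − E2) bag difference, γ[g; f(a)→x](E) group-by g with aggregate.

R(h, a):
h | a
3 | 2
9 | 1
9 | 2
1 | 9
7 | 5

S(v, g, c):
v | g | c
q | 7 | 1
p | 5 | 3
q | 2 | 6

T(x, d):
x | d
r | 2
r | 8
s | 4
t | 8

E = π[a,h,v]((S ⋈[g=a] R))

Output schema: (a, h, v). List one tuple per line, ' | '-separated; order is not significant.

Subexpression sizes:
  S → 3
  R → 5
  (S ⋈[g=a] R) → 3
  π[a,h,v]((S ⋈[g=a] R)) → 3

== RESULT ==
a | h | v
2 | 3 | q
2 | 9 | q
5 | 7 | p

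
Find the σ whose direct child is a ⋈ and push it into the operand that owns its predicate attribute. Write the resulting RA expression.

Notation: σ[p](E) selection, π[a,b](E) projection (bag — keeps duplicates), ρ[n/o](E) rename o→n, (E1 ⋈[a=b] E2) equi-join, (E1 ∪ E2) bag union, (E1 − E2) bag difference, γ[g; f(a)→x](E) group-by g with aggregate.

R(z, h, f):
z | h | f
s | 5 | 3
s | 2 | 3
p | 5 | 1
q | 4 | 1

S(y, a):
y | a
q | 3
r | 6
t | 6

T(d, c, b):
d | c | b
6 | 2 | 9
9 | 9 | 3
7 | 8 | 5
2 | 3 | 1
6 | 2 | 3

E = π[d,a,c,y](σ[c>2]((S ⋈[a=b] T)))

σ filters on c, owned by the right side.
E' = π[d,a,c,y]((S ⋈[a=b] σ[c>2](T)))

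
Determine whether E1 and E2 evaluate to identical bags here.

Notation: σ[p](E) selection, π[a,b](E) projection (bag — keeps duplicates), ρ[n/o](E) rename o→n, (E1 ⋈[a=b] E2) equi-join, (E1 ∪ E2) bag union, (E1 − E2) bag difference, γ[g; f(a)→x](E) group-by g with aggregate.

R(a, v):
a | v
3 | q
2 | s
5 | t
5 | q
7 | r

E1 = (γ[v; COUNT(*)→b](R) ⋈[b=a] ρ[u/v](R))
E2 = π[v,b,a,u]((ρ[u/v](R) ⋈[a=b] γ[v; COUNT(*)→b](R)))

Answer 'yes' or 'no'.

E1 stepwise |·|:
  R → 5
  γ[v; COUNT(*)→b](R) → 4
  R → 5
  ρ[u/v](R) → 5
  (γ[v; COUNT(*)→b](R) ⋈[b=a] ρ[u/v](R)) → 1
E2 stepwise |·|:
  R → 5
  ρ[u/v](R) → 5
  R → 5
  γ[v; COUNT(*)→b](R) → 4
  (ρ[u/v](R) ⋈[a=b] γ[v; COUNT(*)→b](R)) → 1
  π[v,b,a,u]((ρ[u/v](R) ⋈[a=b] γ[v; COUNT(*)→b](R))) → 1

E1 and E2 produce the same multiset:
v | b | a | u
q | 2 | 2 | s

yes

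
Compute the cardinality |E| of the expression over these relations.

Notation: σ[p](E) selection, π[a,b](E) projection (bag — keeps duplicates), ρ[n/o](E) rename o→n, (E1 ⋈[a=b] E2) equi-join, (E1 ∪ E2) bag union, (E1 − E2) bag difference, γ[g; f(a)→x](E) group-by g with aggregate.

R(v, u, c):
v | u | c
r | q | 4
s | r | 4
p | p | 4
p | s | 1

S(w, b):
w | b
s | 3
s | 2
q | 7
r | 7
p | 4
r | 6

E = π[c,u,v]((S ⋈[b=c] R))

Subexpression sizes:
  S → 6
  R → 4
  (S ⋈[b=c] R) → 3
  π[c,u,v]((S ⋈[b=c] R)) → 3

|E| = 3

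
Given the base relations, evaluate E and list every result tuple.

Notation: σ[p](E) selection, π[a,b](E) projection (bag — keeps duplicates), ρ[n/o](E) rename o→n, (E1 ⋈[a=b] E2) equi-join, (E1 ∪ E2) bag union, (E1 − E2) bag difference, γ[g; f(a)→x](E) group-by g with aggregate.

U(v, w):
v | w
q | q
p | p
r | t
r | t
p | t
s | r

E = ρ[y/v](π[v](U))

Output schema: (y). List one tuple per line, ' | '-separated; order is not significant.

Subexpression sizes:
  U → 6
  π[v](U) → 6
  ρ[y/v](π[v](U)) → 6

== RESULT ==
y
p
p
q
r
r
s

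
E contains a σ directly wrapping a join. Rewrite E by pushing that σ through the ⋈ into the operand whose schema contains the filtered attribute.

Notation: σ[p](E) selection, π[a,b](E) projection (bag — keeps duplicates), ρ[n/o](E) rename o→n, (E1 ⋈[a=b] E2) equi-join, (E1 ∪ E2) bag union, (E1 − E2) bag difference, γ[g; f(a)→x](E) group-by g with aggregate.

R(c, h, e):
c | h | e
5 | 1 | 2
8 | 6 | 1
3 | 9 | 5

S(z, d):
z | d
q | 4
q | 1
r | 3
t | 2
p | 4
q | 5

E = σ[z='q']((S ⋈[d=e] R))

σ filters on z, owned by the left side.
E' = (σ[z='q'](S) ⋈[d=e] R)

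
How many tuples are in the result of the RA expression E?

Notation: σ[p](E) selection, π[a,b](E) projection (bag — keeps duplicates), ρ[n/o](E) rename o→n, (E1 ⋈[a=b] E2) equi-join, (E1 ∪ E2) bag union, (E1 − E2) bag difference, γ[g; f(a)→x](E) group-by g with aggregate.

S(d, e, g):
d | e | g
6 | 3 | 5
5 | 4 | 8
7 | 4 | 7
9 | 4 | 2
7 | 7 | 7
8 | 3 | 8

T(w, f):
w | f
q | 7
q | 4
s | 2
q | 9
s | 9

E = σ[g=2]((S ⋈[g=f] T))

Stepwise |·|:
  S → 6
  T → 5
  (S ⋈[g=f] T) → 3
  σ[g=2]((S ⋈[g=f] T)) → 1

|E| = 1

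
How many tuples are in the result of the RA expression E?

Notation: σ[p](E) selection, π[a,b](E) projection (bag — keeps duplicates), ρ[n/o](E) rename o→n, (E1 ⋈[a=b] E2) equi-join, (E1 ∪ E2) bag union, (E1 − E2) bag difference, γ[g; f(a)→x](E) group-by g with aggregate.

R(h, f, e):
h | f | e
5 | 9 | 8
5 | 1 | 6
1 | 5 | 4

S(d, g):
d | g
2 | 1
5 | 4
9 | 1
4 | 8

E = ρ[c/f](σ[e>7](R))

Subexpression sizes:
  R → 3
  σ[e>7](R) → 1
  ρ[c/f](σ[e>7](R)) → 1

|E| = 1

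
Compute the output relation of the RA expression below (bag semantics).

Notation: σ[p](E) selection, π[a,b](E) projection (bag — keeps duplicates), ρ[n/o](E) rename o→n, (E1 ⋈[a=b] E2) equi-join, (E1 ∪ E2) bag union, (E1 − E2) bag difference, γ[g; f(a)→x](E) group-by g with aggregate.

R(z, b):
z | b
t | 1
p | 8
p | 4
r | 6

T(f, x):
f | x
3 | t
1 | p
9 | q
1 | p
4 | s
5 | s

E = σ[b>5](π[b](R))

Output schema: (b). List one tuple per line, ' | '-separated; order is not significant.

Stepwise |·|:
  R → 4
  π[b](R) → 4
  σ[b>5](π[b](R)) → 2

== RESULT ==
b
6
8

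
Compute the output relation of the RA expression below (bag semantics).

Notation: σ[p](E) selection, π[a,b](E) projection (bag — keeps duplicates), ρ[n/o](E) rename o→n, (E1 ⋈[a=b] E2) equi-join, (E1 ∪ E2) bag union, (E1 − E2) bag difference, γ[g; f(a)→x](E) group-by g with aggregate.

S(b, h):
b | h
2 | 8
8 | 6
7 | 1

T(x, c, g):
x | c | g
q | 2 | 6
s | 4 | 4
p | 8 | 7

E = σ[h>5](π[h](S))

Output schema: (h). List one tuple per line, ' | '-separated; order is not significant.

Per-node cardinality:
  S → 3
  π[h](S) → 3
  σ[h>5](π[h](S)) → 2

== RESULT ==
h
6
8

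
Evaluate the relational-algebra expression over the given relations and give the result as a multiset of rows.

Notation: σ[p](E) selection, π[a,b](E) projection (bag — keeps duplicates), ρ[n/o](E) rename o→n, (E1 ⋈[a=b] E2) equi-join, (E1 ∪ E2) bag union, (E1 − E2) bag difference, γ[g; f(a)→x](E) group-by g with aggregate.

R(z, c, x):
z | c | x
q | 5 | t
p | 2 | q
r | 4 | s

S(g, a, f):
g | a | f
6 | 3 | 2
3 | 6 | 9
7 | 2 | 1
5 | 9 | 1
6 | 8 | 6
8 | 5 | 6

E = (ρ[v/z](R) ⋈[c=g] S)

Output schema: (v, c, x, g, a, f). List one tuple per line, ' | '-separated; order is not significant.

Per-node cardinality:
  R → 3
  ρ[v/z](R) → 3
  S → 6
  (ρ[v/z](R) ⋈[c=g] S) → 1

== RESULT ==
v | c | x | g | a | f
q | 5 | t | 5 | 9 | 1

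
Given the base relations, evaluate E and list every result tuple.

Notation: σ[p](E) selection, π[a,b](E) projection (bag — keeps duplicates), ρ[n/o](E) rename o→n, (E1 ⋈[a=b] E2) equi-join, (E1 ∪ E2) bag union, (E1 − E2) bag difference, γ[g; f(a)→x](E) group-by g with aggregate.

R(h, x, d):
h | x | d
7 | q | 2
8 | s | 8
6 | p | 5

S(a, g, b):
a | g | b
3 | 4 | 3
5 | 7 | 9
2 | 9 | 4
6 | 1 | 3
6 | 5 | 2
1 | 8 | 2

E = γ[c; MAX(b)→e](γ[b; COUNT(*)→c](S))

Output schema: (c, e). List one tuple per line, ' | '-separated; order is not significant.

Stepwise |·|:
  S → 6
  γ[b; COUNT(*)→c](S) → 4
  γ[c; MAX(b)→e](γ[b; COUNT(*)→c](S)) → 2

== RESULT ==
c | e
1 | 9
2 | 3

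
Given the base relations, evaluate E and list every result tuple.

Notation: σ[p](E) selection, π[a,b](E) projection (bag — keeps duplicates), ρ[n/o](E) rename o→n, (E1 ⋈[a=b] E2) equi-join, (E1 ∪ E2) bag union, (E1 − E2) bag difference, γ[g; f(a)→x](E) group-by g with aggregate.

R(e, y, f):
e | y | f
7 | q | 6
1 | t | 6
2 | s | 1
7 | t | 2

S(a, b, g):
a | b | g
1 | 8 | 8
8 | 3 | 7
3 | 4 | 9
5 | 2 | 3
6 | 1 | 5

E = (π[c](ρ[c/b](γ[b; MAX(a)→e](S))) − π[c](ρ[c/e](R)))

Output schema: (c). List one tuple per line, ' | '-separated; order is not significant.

Row counts bottom-up:
  S → 5
  γ[b; MAX(a)→e](S) → 5
  ρ[c/b](γ[b; MAX(a)→e](S)) → 5
  π[c](ρ[c/b](γ[b; MAX(a)→e](S))) → 5
  R → 4
  ρ[c/e](R) → 4
  π[c](ρ[c/e](R)) → 4
  (π[c](ρ[c/b](γ[b; MAX(a)→e](S))) − π[c](ρ[c/e](R))) → 3

== RESULT ==
c
3
4
8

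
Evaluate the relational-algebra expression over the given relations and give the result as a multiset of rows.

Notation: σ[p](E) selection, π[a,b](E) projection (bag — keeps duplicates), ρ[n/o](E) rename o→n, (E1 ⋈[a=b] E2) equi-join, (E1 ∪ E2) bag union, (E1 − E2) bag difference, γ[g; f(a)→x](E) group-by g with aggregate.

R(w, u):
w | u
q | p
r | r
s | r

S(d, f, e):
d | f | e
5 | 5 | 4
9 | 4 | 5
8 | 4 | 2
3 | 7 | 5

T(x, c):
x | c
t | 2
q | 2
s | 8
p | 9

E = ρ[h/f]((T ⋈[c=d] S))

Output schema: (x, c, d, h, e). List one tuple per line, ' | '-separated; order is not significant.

Row counts bottom-up:
  T → 4
  S → 4
  (T ⋈[c=d] S) → 2
  ρ[h/f]((T ⋈[c=d] S)) → 2

== RESULT ==
x | c | d | h | e
p | 9 | 9 | 4 | 5
s | 8 | 8 | 4 | 2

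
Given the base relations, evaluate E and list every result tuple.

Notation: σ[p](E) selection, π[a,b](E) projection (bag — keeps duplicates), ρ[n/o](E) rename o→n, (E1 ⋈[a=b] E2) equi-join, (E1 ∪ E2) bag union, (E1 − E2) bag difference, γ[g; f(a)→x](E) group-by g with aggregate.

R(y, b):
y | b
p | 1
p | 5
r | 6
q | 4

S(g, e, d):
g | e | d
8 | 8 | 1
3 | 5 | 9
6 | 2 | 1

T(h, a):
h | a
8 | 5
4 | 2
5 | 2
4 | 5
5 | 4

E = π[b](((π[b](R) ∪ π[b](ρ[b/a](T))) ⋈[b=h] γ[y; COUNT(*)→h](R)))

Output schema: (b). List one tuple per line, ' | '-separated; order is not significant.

Stepwise |·|:
  R → 4
  π[b](R) → 4
  T → 5
  ρ[b/a](T) → 5
  π[b](ρ[b/a](T)) → 5
  (π[b](R) ∪ π[b](ρ[b/a](T))) → 9
  R → 4
  γ[y; COUNT(*)→h](R) → 3
  ((π[b](R) ∪ π[b](ρ[b/a](T))) ⋈[b=h] γ[y; COUNT(*)→h](R)) → 4
  π[b](((π[b](R) ∪ π[b](ρ[b/a](T))) ⋈[b=h] γ[y; COUNT(*)→h](R))) → 4

== RESULT ==
b
1
1
2
2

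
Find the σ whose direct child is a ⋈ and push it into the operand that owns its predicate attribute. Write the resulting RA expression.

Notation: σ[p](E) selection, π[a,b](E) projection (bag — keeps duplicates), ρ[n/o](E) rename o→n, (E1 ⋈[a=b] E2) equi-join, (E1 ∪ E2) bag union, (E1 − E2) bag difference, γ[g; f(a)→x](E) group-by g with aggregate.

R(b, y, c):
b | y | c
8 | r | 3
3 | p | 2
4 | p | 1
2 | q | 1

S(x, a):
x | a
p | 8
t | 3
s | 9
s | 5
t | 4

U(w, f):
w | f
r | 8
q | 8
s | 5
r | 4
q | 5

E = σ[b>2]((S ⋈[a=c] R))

σ filters on b, owned by the right side.
E' = (S ⋈[a=c] σ[b>2](R))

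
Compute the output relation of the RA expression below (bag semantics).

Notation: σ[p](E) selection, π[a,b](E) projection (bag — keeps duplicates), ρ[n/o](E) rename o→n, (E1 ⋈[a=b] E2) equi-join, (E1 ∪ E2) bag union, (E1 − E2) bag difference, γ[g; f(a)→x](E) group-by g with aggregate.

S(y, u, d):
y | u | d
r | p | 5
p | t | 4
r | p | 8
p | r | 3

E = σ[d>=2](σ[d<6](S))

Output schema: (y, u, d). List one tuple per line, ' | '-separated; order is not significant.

Subexpression sizes:
  S → 4
  σ[d<6](S) → 3
  σ[d>=2](σ[d<6](S)) → 3

== RESULT ==
y | u | d
p | r | 3
p | t | 4
r | p | 5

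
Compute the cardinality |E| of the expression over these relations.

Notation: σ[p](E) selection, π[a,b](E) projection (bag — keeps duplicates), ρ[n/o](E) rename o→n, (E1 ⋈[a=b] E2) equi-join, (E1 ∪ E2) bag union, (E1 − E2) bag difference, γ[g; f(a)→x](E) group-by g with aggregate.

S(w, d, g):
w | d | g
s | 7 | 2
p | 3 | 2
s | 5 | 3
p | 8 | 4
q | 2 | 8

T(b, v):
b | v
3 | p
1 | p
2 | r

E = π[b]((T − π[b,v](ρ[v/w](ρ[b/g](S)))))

Row counts bottom-up:
  T → 3
  S → 5
  ρ[b/g](S) → 5
  ρ[v/w](ρ[b/g](S)) → 5
  π[b,v](ρ[v/w](ρ[b/g](S))) → 5
  (T − π[b,v](ρ[v/w](ρ[b/g](S)))) → 3
  π[b]((T − π[b,v](ρ[v/w](ρ[b/g](S))))) → 3

|E| = 3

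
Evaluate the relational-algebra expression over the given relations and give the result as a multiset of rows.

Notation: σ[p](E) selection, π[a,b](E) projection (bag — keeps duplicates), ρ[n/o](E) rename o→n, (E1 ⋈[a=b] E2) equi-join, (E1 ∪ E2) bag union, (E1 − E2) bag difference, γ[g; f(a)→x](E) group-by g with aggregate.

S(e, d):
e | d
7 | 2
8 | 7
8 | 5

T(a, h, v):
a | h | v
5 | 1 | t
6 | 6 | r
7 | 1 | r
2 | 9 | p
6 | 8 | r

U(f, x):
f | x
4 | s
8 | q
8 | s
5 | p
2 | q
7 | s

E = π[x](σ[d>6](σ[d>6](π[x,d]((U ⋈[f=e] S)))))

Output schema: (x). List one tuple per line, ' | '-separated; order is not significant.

Row counts bottom-up:
  U → 6
  S → 3
  (U ⋈[f=e] S) → 5
  π[x,d]((U ⋈[f=e] S)) → 5
  σ[d>6](π[x,d]((U ⋈[f=e] S))) → 2
  σ[d>6](σ[d>6](π[x,d]((U ⋈[f=e] S)))) → 2
  π[x](σ[d>6](σ[d>6](π[x,d]((U ⋈[f=e] S))))) → 2

== RESULT ==
x
q
s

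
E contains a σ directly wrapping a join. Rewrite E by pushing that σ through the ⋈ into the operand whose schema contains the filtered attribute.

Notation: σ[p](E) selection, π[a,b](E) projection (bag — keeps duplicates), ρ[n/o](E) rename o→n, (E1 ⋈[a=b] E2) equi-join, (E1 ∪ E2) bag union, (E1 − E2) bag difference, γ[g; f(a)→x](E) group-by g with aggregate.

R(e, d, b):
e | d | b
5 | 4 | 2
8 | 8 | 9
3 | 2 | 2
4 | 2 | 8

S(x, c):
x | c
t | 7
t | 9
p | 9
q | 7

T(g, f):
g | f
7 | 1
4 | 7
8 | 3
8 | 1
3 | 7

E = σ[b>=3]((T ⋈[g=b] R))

σ filters on b, owned by the right side.
E' = (T ⋈[g=b] σ[b>=3](R))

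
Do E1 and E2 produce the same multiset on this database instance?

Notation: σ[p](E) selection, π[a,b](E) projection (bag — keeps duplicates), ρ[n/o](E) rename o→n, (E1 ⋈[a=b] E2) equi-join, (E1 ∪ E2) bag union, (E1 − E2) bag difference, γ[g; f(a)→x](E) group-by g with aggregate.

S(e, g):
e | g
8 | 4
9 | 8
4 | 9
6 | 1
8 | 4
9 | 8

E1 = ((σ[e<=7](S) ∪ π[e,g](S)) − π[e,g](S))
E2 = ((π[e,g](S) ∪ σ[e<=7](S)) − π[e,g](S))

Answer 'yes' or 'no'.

E1 per-node cardinality:
  S → 6
  σ[e<=7](S) → 2
  S → 6
  π[e,g](S) → 6
  (σ[e<=7](S) ∪ π[e,g](S)) → 8
  S → 6
  π[e,g](S) → 6
  ((σ[e<=7](S) ∪ π[e,g](S)) − π[e,g](S)) → 2
E2 per-node cardinality:
  S → 6
  π[e,g](S) → 6
  S → 6
  σ[e<=7](S) → 2
  (π[e,g](S) ∪ σ[e<=7](S)) → 8
  S → 6
  π[e,g](S) → 6
  ((π[e,g](S) ∪ σ[e<=7](S)) − π[e,g](S)) → 2

E1 and E2 produce the same multiset:
e | g
4 | 9
6 | 1

yes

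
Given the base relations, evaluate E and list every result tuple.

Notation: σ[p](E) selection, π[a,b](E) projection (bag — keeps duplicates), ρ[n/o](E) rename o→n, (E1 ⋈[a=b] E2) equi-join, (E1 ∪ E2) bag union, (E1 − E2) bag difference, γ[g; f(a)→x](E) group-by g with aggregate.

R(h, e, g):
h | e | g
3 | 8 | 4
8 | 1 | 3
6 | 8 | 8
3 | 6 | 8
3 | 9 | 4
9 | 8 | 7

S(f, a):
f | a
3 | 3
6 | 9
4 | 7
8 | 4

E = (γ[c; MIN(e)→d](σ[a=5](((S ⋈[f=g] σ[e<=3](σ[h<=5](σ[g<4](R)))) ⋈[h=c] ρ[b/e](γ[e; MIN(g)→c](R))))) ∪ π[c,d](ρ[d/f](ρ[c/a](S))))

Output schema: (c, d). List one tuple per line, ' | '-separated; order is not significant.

Subexpression sizes:
  S → 4
  R → 6
  σ[g<4](R) → 1
  σ[h<=5](σ[g<4](R)) → 0
  σ[e<=3](σ[h<=5](σ[g<4](R))) → 0
  (S ⋈[f=g] σ[e<=3](σ[h<=5](σ[g<4](R)))) → 0
  R → 6
  γ[e; MIN(g)→c](R) → 4
  ρ[b/e](γ[e; MIN(g)→c](R)) → 4
  ((S ⋈[f=g] σ[e<=3](σ[h<=5](σ[g<4](R)))) ⋈[h=c] ρ[b/e](γ[e; MIN(g)→c](R))) → 0
  σ[a=5](((S ⋈[f=g] σ[e<=3](σ[h<=5](σ[g<4](R)))) ⋈[h=c] ρ[b/e](γ[e; MIN(g)→c](R)))) → 0
  γ[c; MIN(e)→d](σ[a=5](((S ⋈[f=g] σ[e<=3](σ[h<=5](σ[g<4](R)))) ⋈[h=c] ρ[b/e](γ[e; MIN(g)→c](R))))) → 0
  S → 4
  ρ[c/a](S) → 4
  ρ[d/f](ρ[c/a](S)) → 4
  π[c,d](ρ[d/f](ρ[c/a](S))) → 4
  (γ[c; MIN(e)→d](σ[a=5](((S ⋈[f=g] σ[e<=3](σ[h<=5](σ[g<4](R)))) ⋈[h=c] ρ[b/e](γ[e; MIN(g)→c](R))))) ∪ π[c,d](ρ[d/f](ρ[c/a](S)))) → 4

== RESULT ==
c | d
3 | 3
4 | 8
7 | 4
9 | 6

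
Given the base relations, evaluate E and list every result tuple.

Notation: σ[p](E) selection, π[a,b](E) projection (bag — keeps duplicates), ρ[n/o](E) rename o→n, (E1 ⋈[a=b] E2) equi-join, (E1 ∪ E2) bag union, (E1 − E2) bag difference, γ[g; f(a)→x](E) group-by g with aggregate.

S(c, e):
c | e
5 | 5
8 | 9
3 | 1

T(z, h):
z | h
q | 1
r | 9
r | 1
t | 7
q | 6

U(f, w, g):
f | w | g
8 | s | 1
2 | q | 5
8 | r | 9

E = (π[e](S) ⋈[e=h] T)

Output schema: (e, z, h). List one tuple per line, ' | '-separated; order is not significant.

Per-node cardinality:
  S → 3
  π[e](S) → 3
  T → 5
  (π[e](S) ⋈[e=h] T) → 3

== RESULT ==
e | z | h
1 | q | 1
1 | r | 1
9 | r | 9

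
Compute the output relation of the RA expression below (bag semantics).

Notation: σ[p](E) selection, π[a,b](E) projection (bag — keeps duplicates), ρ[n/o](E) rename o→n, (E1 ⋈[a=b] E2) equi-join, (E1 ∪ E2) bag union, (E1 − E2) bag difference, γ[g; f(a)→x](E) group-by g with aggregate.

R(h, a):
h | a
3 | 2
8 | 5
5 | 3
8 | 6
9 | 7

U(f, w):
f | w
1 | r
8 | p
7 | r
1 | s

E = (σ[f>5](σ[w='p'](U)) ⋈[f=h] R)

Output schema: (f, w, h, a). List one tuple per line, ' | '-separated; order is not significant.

Row counts bottom-up:
  U → 4
  σ[w='p'](U) → 1
  σ[f>5](σ[w='p'](U)) → 1
  R → 5
  (σ[f>5](σ[w='p'](U)) ⋈[f=h] R) → 2

== RESULT ==
f | w | h | a
8 | p | 8 | 5
8 | p | 8 | 6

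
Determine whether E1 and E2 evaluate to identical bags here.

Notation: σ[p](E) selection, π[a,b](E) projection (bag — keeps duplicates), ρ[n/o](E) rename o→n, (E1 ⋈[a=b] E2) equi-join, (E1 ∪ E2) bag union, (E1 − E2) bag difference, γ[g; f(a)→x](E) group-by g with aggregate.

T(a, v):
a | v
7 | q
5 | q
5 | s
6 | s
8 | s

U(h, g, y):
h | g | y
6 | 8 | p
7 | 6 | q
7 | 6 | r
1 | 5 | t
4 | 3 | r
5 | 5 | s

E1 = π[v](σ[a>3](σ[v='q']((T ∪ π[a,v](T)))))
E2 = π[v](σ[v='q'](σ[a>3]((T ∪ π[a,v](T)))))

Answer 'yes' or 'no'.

E1 row counts bottom-up:
  T → 5
  T → 5
  π[a,v](T) → 5
  (T ∪ π[a,v](T)) → 10
  σ[v='q']((T ∪ π[a,v](T))) → 4
  σ[a>3](σ[v='q']((T ∪ π[a,v](T)))) → 4
  π[v](σ[a>3](σ[v='q']((T ∪ π[a,v](T))))) → 4
E2 row counts bottom-up:
  T → 5
  T → 5
  π[a,v](T) → 5
  (T ∪ π[a,v](T)) → 10
  σ[a>3]((T ∪ π[a,v](T))) → 10
  σ[v='q'](σ[a>3]((T ∪ π[a,v](T)))) → 4
  π[v](σ[v='q'](σ[a>3]((T ∪ π[a,v](T))))) → 4

E1 and E2 produce the same multiset:
v
q
q
q
q

yes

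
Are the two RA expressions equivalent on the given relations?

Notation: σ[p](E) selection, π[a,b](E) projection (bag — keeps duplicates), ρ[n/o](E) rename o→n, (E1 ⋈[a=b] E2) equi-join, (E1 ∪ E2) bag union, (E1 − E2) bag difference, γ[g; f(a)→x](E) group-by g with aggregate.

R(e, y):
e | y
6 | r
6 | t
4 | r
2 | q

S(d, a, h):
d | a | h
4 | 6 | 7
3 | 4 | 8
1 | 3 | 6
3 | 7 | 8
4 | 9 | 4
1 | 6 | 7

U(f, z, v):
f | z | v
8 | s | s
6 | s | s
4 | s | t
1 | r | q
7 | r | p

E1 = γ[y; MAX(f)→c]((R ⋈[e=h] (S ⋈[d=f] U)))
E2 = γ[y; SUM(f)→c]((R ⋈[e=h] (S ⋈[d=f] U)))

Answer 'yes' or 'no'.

E1 per-node cardinality:
  R → 4
  S → 6
  U → 5
  (S ⋈[d=f] U) → 4
  (R ⋈[e=h] (S ⋈[d=f] U)) → 3
  γ[y; MAX(f)→c]((R ⋈[e=h] (S ⋈[d=f] U))) → 2
E2 per-node cardinality:
  R → 4
  S → 6
  U → 5
  (S ⋈[d=f] U) → 4
  (R ⋈[e=h] (S ⋈[d=f] U)) → 3
  γ[y; SUM(f)→c]((R ⋈[e=h] (S ⋈[d=f] U))) → 2

E1 result:
y | c
r | 4
t | 1
E2 result:
y | c
r | 5
t | 1
Witness: ('r', 5) appears 0× in E1 but 1× in E2.

no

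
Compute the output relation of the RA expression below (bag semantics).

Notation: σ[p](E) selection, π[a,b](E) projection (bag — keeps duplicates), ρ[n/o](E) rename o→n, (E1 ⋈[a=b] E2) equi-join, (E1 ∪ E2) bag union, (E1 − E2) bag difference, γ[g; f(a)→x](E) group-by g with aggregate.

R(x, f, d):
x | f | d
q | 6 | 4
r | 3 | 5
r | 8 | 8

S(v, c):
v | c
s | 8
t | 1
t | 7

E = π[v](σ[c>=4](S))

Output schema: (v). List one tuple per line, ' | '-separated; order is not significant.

Per-node cardinality:
  S → 3
  σ[c>=4](S) → 2
  π[v](σ[c>=4](S)) → 2

== RESULT ==
v
s
t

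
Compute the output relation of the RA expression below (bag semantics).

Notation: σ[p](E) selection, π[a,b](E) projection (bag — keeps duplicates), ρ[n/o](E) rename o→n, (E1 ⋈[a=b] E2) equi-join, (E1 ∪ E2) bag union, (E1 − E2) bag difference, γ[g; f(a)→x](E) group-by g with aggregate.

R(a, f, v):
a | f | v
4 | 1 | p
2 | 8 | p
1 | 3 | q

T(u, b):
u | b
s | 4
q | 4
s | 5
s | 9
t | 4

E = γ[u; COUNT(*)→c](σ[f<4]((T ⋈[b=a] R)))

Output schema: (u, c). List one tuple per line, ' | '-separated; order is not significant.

Per-node cardinality:
  T → 5
  R → 3
  (T ⋈[b=a] R) → 3
  σ[f<4]((T ⋈[b=a] R)) → 3
  γ[u; COUNT(*)→c](σ[f<4]((T ⋈[b=a] R))) → 3

== RESULT ==
u | c
q | 1
s | 1
t | 1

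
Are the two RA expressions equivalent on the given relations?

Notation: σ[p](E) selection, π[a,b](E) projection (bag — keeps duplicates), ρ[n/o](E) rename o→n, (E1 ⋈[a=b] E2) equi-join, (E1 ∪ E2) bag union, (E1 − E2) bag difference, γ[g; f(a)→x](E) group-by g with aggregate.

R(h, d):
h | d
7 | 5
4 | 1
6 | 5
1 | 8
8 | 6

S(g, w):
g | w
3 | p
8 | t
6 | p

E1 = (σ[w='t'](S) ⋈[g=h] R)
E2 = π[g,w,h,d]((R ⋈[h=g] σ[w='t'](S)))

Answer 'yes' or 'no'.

E1 subexpression sizes:
  S → 3
  σ[w='t'](S) → 1
  R → 5
  (σ[w='t'](S) ⋈[g=h] R) → 1
E2 subexpression sizes:
  R → 5
  S → 3
  σ[w='t'](S) → 1
  (R ⋈[h=g] σ[w='t'](S)) → 1
  π[g,w,h,d]((R ⋈[h=g] σ[w='t'](S))) → 1

E1 and E2 produce the same multiset:
g | w | h | d
8 | t | 8 | 6

yes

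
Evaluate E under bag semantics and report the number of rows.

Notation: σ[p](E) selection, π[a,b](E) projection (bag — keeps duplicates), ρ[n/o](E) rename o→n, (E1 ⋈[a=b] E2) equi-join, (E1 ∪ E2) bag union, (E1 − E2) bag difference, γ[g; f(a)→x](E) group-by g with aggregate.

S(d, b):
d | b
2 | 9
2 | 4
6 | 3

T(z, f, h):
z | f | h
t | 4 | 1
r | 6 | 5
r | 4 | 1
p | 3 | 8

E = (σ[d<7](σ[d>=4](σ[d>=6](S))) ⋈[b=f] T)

Stepwise |·|:
  S → 3
  σ[d>=6](S) → 1
  σ[d>=4](σ[d>=6](S)) → 1
  σ[d<7](σ[d>=4](σ[d>=6](S))) → 1
  T → 4
  (σ[d<7](σ[d>=4](σ[d>=6](S))) ⋈[b=f] T) → 1

|E| = 1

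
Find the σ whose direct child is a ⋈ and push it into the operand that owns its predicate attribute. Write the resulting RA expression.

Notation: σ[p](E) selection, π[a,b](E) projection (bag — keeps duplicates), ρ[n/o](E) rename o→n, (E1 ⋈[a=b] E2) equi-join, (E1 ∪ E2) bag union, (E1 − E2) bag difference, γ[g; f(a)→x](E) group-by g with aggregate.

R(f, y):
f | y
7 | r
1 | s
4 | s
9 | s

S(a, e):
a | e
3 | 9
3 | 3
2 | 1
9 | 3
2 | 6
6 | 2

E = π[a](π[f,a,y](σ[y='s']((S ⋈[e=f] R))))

σ filters on y, owned by the right side.
E' = π[a](π[f,a,y]((S ⋈[e=f] σ[y='s'](R))))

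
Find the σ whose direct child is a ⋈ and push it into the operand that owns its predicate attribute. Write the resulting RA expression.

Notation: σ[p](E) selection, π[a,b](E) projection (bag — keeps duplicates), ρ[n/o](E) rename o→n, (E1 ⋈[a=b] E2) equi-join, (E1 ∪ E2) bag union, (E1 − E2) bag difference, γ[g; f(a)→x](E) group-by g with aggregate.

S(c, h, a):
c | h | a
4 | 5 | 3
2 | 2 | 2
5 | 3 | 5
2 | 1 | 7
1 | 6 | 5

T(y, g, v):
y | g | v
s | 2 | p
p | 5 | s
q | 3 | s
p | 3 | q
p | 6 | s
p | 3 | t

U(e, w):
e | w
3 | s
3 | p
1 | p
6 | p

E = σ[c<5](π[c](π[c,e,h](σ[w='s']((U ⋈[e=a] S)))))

σ filters on w, owned by the left side.
E' = σ[c<5](π[c](π[c,e,h]((σ[w='s'](U) ⋈[e=a] S))))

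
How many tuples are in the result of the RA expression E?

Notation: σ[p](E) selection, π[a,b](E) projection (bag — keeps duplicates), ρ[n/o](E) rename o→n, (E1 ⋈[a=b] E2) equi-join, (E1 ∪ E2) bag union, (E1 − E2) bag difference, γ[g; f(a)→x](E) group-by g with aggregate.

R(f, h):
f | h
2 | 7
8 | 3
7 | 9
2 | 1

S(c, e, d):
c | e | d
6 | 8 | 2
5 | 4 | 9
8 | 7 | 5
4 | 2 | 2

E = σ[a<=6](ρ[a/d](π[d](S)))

Subexpression sizes:
  S → 4
  π[d](S) → 4
  ρ[a/d](π[d](S)) → 4
  σ[a<=6](ρ[a/d](π[d](S))) → 3

|E| = 3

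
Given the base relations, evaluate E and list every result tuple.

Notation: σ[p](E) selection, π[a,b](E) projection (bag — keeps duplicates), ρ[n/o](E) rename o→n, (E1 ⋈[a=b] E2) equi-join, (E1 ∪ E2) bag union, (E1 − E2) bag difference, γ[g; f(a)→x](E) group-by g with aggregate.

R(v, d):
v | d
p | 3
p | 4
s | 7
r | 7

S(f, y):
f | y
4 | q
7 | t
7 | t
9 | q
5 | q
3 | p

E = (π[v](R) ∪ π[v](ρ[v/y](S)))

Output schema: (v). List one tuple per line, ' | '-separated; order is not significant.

Row counts bottom-up:
  R → 4
  π[v](R) → 4
  S → 6
  ρ[v/y](S) → 6
  π[v](ρ[v/y](S)) → 6
  (π[v](R) ∪ π[v](ρ[v/y](S))) → 10

== RESULT ==
v
p
p
p
q
q
q
r
s
t
t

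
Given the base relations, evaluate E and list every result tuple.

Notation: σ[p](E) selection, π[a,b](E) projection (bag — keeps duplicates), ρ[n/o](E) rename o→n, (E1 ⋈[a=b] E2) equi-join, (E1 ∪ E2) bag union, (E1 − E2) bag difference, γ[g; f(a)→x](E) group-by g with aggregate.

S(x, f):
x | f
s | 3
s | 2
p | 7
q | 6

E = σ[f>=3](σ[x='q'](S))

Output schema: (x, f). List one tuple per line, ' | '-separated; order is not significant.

Row counts bottom-up:
  S → 4
  σ[x='q'](S) → 1
  σ[f>=3](σ[x='q'](S)) → 1

== RESULT ==
x | f
q | 6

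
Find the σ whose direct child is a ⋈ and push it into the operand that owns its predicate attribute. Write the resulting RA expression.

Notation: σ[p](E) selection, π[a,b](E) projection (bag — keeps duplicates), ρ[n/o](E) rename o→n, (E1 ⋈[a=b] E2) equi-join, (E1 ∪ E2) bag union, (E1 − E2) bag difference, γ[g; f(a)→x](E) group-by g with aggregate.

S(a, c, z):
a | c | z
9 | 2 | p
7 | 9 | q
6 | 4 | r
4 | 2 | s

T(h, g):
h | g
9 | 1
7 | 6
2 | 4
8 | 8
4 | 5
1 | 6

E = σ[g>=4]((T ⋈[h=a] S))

σ filters on g, owned by the left side.
E' = (σ[g>=4](T) ⋈[h=a] S)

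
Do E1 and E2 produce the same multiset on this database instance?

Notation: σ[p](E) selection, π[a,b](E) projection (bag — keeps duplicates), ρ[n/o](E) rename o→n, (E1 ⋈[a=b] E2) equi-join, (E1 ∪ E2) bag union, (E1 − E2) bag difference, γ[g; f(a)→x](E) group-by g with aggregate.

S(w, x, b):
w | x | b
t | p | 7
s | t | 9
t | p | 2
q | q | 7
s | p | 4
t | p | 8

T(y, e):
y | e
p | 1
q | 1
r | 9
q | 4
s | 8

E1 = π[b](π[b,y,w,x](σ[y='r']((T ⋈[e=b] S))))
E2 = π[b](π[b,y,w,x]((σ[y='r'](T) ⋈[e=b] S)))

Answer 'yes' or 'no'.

E1 per-node cardinality:
  T → 5
  S → 6
  (T ⋈[e=b] S) → 3
  σ[y='r']((T ⋈[e=b] S)) → 1
  π[b,y,w,x](σ[y='r']((T ⋈[e=b] S))) → 1
  π[b](π[b,y,w,x](σ[y='r']((T ⋈[e=b] S)))) → 1
E2 per-node cardinality:
  T → 5
  σ[y='r'](T) → 1
  S → 6
  (σ[y='r'](T) ⋈[e=b] S) → 1
  π[b,y,w,x]((σ[y='r'](T) ⋈[e=b] S)) → 1
  π[b](π[b,y,w,x]((σ[y='r'](T) ⋈[e=b] S))) → 1

E1 and E2 produce the same multiset:
b
9

yes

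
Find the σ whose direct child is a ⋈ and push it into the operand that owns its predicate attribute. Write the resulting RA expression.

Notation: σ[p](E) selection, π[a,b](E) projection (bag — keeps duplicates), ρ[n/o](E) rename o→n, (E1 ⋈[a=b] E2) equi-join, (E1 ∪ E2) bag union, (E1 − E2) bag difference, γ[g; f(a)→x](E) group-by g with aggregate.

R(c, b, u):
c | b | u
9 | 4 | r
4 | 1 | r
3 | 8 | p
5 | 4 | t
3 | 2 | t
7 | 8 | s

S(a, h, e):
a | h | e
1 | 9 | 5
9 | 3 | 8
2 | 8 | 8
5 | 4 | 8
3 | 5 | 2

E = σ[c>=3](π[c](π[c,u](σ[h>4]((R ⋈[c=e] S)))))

σ filters on h, owned by the right side.
E' = σ[c>=3](π[c](π[c,u]((R ⋈[c=e] σ[h>4](S)))))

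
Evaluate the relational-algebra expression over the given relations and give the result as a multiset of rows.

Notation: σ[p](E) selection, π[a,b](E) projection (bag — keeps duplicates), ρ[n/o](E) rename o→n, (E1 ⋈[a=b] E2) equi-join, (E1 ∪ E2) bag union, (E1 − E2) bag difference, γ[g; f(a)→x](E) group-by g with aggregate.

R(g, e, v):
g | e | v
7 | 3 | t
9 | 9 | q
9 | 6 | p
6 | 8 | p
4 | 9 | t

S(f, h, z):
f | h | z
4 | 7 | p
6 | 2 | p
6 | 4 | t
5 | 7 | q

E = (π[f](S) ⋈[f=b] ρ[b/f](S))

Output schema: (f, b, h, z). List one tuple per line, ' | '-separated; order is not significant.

Per-node cardinality:
  S → 4
  π[f](S) → 4
  S → 4
  ρ[b/f](S) → 4
  (π[f](S) ⋈[f=b] ρ[b/f](S)) → 6

== RESULT ==
f | b | h | z
4 | 4 | 7 | p
5 | 5 | 7 | q
6 | 6 | 2 | p
6 | 6 | 2 | p
6 | 6 | 4 | t
6 | 6 | 4 | t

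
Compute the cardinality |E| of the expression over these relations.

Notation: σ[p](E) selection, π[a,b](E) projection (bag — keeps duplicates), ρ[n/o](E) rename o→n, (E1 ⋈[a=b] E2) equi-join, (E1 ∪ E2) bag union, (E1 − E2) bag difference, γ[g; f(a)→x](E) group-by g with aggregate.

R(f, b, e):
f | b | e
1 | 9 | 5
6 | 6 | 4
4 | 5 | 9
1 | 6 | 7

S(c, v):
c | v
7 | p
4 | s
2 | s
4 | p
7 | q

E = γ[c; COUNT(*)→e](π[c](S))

Per-node cardinality:
  S → 5
  π[c](S) → 5
  γ[c; COUNT(*)→e](π[c](S)) → 3

|E| = 3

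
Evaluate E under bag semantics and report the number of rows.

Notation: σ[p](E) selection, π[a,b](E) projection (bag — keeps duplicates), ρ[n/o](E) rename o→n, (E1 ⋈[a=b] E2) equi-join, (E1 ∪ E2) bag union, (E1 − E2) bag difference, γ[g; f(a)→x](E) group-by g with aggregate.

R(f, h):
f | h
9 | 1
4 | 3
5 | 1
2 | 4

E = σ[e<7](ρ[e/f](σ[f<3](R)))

Stepwise |·|:
  R → 4
  σ[f<3](R) → 1
  ρ[e/f](σ[f<3](R)) → 1
  σ[e<7](ρ[e/f](σ[f<3](R))) → 1

|E| = 1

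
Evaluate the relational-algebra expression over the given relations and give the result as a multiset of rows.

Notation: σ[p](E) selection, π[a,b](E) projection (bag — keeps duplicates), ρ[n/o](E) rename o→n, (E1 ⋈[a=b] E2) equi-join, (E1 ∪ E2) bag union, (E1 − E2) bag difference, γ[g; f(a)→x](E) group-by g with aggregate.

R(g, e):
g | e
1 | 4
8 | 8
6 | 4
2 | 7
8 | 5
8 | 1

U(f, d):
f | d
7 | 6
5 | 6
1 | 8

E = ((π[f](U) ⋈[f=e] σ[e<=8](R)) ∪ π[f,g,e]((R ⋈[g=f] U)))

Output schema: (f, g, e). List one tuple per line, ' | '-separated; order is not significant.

Stepwise |·|:
  U → 3
  π[f](U) → 3
  R → 6
  σ[e<=8](R) → 6
  (π[f](U) ⋈[f=e] σ[e<=8](R)) → 3
  R → 6
  U → 3
  (R ⋈[g=f] U) → 1
  π[f,g,e]((R ⋈[g=f] U)) → 1
  ((π[f](U) ⋈[f=e] σ[e<=8](R)) ∪ π[f,g,e]((R ⋈[g=f] U))) → 4

== RESULT ==
f | g | e
1 | 1 | 4
1 | 8 | 1
5 | 8 | 5
7 | 2 | 7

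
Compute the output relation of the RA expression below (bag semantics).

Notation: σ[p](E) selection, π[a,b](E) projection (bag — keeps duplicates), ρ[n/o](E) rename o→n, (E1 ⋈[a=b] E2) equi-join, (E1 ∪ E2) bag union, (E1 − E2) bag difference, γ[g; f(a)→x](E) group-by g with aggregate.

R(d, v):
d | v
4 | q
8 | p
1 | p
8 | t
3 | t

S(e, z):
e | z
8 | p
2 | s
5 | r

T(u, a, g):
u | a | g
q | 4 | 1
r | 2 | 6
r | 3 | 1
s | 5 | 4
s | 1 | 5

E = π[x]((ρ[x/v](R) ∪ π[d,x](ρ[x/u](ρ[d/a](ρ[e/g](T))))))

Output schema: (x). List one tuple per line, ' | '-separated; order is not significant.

Per-node cardinality:
  R → 5
  ρ[x/v](R) → 5
  T → 5
  ρ[e/g](T) → 5
  ρ[d/a](ρ[e/g](T)) → 5
  ρ[x/u](ρ[d/a](ρ[e/g](T))) → 5
  π[d,x](ρ[x/u](ρ[d/a](ρ[e/g](T)))) → 5
  (ρ[x/v](R) ∪ π[d,x](ρ[x/u](ρ[d/a](ρ[e/g](T))))) → 10
  π[x]((ρ[x/v](R) ∪ π[d,x](ρ[x/u](ρ[d/a](ρ[e/g](T)))))) → 10

== RESULT ==
x
p
p
q
q
r
r
s
s
t
t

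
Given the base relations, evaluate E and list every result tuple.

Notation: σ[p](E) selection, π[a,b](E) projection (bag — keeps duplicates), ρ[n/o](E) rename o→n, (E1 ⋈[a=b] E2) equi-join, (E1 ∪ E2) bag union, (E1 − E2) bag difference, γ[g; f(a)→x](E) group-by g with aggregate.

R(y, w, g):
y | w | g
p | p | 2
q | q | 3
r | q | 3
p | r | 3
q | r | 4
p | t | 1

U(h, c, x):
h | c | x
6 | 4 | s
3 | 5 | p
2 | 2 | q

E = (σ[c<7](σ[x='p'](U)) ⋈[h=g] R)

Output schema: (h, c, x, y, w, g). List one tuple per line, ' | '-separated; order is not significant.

Per-node cardinality:
  U → 3
  σ[x='p'](U) → 1
  σ[c<7](σ[x='p'](U)) → 1
  R → 6
  (σ[c<7](σ[x='p'](U)) ⋈[h=g] R) → 3

== RESULT ==
h | c | x | y | w | g
3 | 5 | p | p | r | 3
3 | 5 | p | q | q | 3
3 | 5 | p | r | q | 3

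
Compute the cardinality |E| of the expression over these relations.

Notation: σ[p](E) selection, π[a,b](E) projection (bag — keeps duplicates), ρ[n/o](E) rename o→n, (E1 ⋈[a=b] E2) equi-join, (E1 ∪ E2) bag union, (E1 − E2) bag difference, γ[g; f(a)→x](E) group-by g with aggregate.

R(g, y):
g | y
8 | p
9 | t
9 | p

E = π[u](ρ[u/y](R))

Stepwise |·|:
  R → 3
  ρ[u/y](R) → 3
  π[u](ρ[u/y](R)) → 3

|E| = 3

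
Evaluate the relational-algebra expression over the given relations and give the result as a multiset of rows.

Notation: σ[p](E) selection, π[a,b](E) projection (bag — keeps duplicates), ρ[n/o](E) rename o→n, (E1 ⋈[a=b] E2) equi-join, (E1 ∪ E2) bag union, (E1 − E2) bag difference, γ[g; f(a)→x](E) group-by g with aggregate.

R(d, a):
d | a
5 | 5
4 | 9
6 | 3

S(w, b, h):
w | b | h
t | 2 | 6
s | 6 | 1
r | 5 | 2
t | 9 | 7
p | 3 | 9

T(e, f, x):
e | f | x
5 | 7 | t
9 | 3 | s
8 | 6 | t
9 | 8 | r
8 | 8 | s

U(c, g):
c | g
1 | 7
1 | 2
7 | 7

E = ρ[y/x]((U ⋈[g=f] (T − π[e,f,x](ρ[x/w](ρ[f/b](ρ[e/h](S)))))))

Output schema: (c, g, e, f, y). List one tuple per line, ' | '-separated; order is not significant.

Row counts bottom-up:
  U → 3
  T → 5
  S → 5
  ρ[e/h](S) → 5
  ρ[f/b](ρ[e/h](S)) → 5
  ρ[x/w](ρ[f/b](ρ[e/h](S))) → 5
  π[e,f,x](ρ[x/w](ρ[f/b](ρ[e/h](S)))) → 5
  (T − π[e,f,x](ρ[x/w](ρ[f/b](ρ[e/h](S))))) → 5
  (U ⋈[g=f] (T − π[e,f,x](ρ[x/w](ρ[f/b](ρ[e/h](S)))))) → 2
  ρ[y/x]((U ⋈[g=f] (T − π[e,f,x](ρ[x/w](ρ[f/b](ρ[e/h](S))))))) → 2

== RESULT ==
c | g | e | f | y
1 | 7 | 5 | 7 | t
7 | 7 | 5 | 7 | t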